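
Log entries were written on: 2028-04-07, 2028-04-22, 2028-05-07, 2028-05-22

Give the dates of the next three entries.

Gaps between consecutive events: 15, 15, 15 days — a constant 15-day interval.
2028-05-22 + 15 days = 2028-06-06.
2028-06-06 + 15 days = 2028-06-21.
2028-06-21 + 15 days = 2028-07-06.

2028-06-06, 2028-06-21, 2028-07-06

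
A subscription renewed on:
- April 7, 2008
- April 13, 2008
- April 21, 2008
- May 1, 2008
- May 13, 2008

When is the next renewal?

May 27, 2008

Gaps: 6, 8, 10, 12 days — each gap is 2 larger than the previous one.
Next gap: 14 days. May 13, 2008 + 14 days = May 27, 2008.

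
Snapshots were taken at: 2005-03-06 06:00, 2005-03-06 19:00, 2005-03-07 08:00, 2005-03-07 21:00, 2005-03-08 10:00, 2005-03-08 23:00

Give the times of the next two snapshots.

2005-03-09 12:00, 2005-03-10 01:00

The interval is a steady 13 hours (13, 13, 13, 13, 13).
2005-03-08 23:00 + 13 h = 2005-03-09 12:00.
2005-03-09 12:00 + 13 h = 2005-03-10 01:00.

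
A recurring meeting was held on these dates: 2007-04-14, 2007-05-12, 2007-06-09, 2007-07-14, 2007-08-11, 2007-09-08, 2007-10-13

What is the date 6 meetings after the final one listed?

2008-04-12

Gaps: 28, 28, 35, 28, 28, 35 days — a mix of 28 and 35. Every date is a Saturday.
Each is the 2nd Saturday of its month.
November 2007 — 2nd Saturday is 2007-11-10.
2nd Saturday of December 2007: 2007-12-08.
2nd Saturday of January 2008: 2008-01-12.
2nd Saturday of February 2008: 2008-02-09.
March 2008 — 2nd Saturday is 2008-03-08.
2nd Saturday of April 2008: 2008-04-12.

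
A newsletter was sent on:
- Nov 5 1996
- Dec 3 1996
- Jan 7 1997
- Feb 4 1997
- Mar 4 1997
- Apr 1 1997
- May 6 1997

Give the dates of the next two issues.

Jun 3 1997, Jul 1 1997

All dates are Tuesdays, 28, 35, 28, 28, 28, 35 days apart.
Specifically, the 1st Tuesday of each month.
1st Tuesday of June 1997: Jun 3 1997.
1st Tuesday of July 1997: Jul 1 1997.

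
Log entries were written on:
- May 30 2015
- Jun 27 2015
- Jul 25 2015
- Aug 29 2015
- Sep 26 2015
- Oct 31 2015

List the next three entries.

Nov 28 2015, Dec 26 2015, Jan 30 2016

All Saturdays; the gaps (28, 28, 35, 28, 35) vary with month length.
This is the last Saturday of each month.
November 2015 ends with Saturday Nov 28 2015.
December 2015 ends with Saturday Dec 26 2015.
Last Saturday of January 2016: Jan 30 2016.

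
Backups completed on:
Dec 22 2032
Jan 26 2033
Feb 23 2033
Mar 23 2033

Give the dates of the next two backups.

These are Wednesdays at 28- or 35-day spacing (35, 28, 28).
The pattern: 4th Wednesday of the month.
4th Wednesday of April 2033: Apr 27 2033.
May 2033 — 4th Wednesday is May 25 2033.

Apr 27 2033, May 25 2033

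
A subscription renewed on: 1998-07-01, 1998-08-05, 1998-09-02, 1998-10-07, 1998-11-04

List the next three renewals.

These are Wednesdays at 28- or 35-day spacing (35, 28, 35, 28).
The pattern: 1st Wednesday of the month.
December 1998 — 1st Wednesday is 1998-12-02.
1st Wednesday of January 1999: 1999-01-06.
February 1999 — 1st Wednesday is 1999-02-03.

1998-12-02, 1999-01-06, 1999-02-03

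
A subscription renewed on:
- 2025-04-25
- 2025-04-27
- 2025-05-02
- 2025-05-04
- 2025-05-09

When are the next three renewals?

2025-05-11, 2025-05-16, 2025-05-18

The gap pattern 2, 5, 2, 5 repeats every 2 events.
These are the Fridays and Sundays of each week.
The following Sunday is 2025-05-11.
Next Friday: 2025-05-16.
The following Sunday is 2025-05-18.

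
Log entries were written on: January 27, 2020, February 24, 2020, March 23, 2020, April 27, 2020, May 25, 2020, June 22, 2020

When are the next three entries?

These are Mondays at 28- or 35-day spacing (28, 28, 35, 28, 28).
The pattern: 4th Monday of the month.
July 2020 — 4th Monday is July 27, 2020.
August 2020 — 4th Monday is August 24, 2020.
4th Monday of September 2020: September 28, 2020.

July 27, 2020; August 24, 2020; September 28, 2020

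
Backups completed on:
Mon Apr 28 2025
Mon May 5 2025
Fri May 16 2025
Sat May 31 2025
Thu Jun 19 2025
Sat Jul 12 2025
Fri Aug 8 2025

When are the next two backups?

Mon Sep 8 2025, Mon Oct 13 2025

Gaps: 7, 11, 15, 19, 23, 27 days — each gap is 4 larger than the previous one.
Next gap: 31 days. Fri Aug 8 2025 + 31 days = Mon Sep 8 2025.
Next gap: 35 days. Mon Sep 8 2025 + 35 days = Mon Oct 13 2025.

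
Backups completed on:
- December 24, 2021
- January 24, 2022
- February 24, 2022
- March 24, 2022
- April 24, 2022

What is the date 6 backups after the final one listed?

The day-of-month is always 24 (31, 31, 28, 31 days between events).
So this recurs on the 24th of each month.
May 2022: May 24, 2022.
June 2022: June 24, 2022.
July 2022: July 24, 2022.
August 2022: August 24, 2022.
September 2022: September 24, 2022.
Next: October 2022 → October 24, 2022.

October 24, 2022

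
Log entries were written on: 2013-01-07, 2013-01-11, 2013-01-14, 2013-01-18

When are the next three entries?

2013-01-21, 2013-01-25, 2013-01-28

Gaps: 4, 3, 4 days — not constant, but cyclic with period 2.
The events fall on every Monday and Friday.
The following Monday is 2013-01-21.
The following Friday is 2013-01-25.
Next Monday: 2013-01-28.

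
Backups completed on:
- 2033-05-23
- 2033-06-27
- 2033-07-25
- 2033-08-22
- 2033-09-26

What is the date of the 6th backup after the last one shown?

These are Mondays at 28- or 35-day spacing (35, 28, 28, 35).
The pattern: 4th Monday of the month.
October 2033 — 4th Monday is 2033-10-24.
4th Monday of November 2033: 2033-11-28.
4th Monday of December 2033: 2033-12-26.
4th Monday of January 2034: 2034-01-23.
4th Monday of February 2034: 2034-02-27.
March 2034 — 4th Monday is 2034-03-27.

2034-03-27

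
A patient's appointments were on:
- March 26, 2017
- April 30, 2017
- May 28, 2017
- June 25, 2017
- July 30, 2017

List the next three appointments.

These are Sundays with 35, 28, 28, 35-day gaps.
Each is the final Sunday of its month — April 30, 2017 is past the 28th, so '4th Sunday' doesn't fit.
Last Sunday of August 2017: August 27, 2017.
September 2017 ends with Sunday September 24, 2017.
October 2017 ends with Sunday October 29, 2017.

August 27, 2017; September 24, 2017; October 29, 2017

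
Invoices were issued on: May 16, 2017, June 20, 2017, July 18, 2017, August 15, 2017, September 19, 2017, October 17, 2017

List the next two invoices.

Gaps: 35, 28, 28, 35, 28 days — a mix of 28 and 35. Every date is a Tuesday.
Each is the 3rd Tuesday of its month.
November 2017 — 3rd Tuesday is November 21, 2017.
3rd Tuesday of December 2017: December 19, 2017.

November 21, 2017; December 19, 2017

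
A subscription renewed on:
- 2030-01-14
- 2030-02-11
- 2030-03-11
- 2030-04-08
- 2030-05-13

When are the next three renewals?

These are Mondays at 28- or 35-day spacing (28, 28, 28, 35).
The pattern: 2nd Monday of the month.
June 2030 — 2nd Monday is 2030-06-10.
July 2030 — 2nd Monday is 2030-07-08.
2nd Monday of August 2030: 2030-08-12.

2030-06-10, 2030-07-08, 2030-08-12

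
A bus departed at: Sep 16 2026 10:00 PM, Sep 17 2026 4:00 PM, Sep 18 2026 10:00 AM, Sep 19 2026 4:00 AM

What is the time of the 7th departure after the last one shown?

Spacing: 18, 18, 18 h — constant 18 h.
Sep 19 2026 4:00 AM + 18 h = Sep 19 2026 10:00 PM.
Sep 19 2026 10:00 PM + 18 h = Sep 20 2026 4:00 PM.
Sep 20 2026 4:00 PM + 18 h = Sep 21 2026 10:00 AM.
Sep 21 2026 10:00 AM + 18 h = Sep 22 2026 4:00 AM.
Sep 22 2026 4:00 AM + 18 h = Sep 22 2026 10:00 PM.
Sep 22 2026 10:00 PM + 18 h = Sep 23 2026 4:00 PM.
Sep 23 2026 4:00 PM + 18 h = Sep 24 2026 10:00 AM.

Sep 24 2026 10:00 AM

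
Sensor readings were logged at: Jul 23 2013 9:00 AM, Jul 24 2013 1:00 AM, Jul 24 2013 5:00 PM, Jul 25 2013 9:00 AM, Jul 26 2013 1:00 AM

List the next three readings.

Jul 26 2013 5:00 PM, Jul 27 2013 9:00 AM, Jul 28 2013 1:00 AM

Spacing: 16, 16, 16, 16 h — constant 16 h.
Jul 26 2013 1:00 AM + 16 h = Jul 26 2013 5:00 PM.
Jul 26 2013 5:00 PM + 16 h = Jul 27 2013 9:00 AM.
Jul 27 2013 9:00 AM + 16 h = Jul 28 2013 1:00 AM.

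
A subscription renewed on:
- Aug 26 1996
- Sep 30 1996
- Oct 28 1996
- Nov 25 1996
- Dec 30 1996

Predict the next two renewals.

Every date is a Monday; gaps 35, 28, 28, 35 days.
Each is the last Monday of its month (at least one falls on the 29th or later, ruling out '4th Monday').
Last Monday of January 1997: Jan 27 1997.
Last Monday of February 1997: Feb 24 1997.

Jan 27 1997, Feb 24 1997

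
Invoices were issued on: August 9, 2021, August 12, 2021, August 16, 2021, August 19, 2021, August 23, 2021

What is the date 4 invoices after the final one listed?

The gap pattern 3, 4, 3, 4 repeats every 2 events.
These are the Mondays and Thursdays of each week.
The following Thursday is August 26, 2021.
The following Monday is August 30, 2021.
Next Thursday: September 2, 2021.
The following Monday is September 6, 2021.

September 6, 2021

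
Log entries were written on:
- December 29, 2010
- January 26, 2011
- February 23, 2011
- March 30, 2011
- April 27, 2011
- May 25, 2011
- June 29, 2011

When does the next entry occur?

July 27, 2011

Every date is a Wednesday; gaps 28, 28, 35, 28, 28, 35 days.
Each is the last Wednesday of its month (at least one falls on the 29th or later, ruling out '4th Wednesday').
July 2011 ends with Wednesday July 27, 2011.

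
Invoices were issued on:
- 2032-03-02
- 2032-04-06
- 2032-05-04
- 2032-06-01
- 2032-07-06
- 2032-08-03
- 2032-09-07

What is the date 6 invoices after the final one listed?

These are Tuesdays at 28- or 35-day spacing (35, 28, 28, 35, 28, 35).
The pattern: 1st Tuesday of the month.
1st Tuesday of October 2032: 2032-10-05.
1st Tuesday of November 2032: 2032-11-02.
December 2032 — 1st Tuesday is 2032-12-07.
January 2033 — 1st Tuesday is 2033-01-04.
1st Tuesday of February 2033: 2033-02-01.
1st Tuesday of March 2033: 2033-03-01.

2033-03-01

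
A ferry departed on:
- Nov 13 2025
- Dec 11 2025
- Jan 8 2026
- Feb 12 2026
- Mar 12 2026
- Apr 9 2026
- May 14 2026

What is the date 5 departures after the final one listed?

All dates are Thursdays, 28, 28, 35, 28, 28, 35 days apart.
Specifically, the 2nd Thursday of each month.
June 2026 — 2nd Thursday is Jun 11 2026.
July 2026 — 2nd Thursday is Jul 9 2026.
August 2026 — 2nd Thursday is Aug 13 2026.
2nd Thursday of September 2026: Sep 10 2026.
October 2026 — 2nd Thursday is Oct 8 2026.

Oct 8 2026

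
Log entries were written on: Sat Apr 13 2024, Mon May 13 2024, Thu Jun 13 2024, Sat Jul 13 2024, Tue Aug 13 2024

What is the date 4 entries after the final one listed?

Fri Dec 13 2024

Each date is the 13th; the gaps (30, 31, 30, 31) track the month lengths.
The rule is the 13th of each month.
Next: September 2024 → Fri Sep 13 2024.
October 2024: Sun Oct 13 2024.
Next: November 2024 → Wed Nov 13 2024.
Next: December 2024 → Fri Dec 13 2024.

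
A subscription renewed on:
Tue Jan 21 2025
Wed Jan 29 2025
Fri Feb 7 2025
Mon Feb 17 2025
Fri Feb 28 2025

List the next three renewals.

Wed Mar 12 2025, Tue Mar 25 2025, Tue Apr 8 2025

Intervals are 8, 9, 10, 11 days — an arithmetic progression with common difference 1.
Next gap: 12 days. Fri Feb 28 2025 + 12 days = Wed Mar 12 2025.
Next gap: 13 days. Wed Mar 12 2025 + 13 days = Tue Mar 25 2025.
Next gap: 14 days. Tue Mar 25 2025 + 14 days = Tue Apr 8 2025.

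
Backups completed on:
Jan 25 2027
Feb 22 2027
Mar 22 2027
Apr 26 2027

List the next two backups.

May 24 2027, Jun 28 2027

All dates are Mondays, 28, 28, 35 days apart.
Specifically, the 4th Monday of each month.
4th Monday of May 2027: May 24 2027.
June 2027 — 4th Monday is Jun 28 2027.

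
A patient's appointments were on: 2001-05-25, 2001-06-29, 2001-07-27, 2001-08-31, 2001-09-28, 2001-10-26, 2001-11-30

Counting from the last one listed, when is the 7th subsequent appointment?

2002-06-28

All Fridays; the gaps (35, 28, 35, 28, 28, 35) vary with month length.
This is the last Friday of each month.
December 2001 ends with Friday 2001-12-28.
Last Friday of January 2002: 2002-01-25.
Last Friday of February 2002: 2002-02-22.
Last Friday of March 2002: 2002-03-29.
April 2002 ends with Friday 2002-04-26.
Last Friday of May 2002: 2002-05-31.
June 2002 ends with Friday 2002-06-28.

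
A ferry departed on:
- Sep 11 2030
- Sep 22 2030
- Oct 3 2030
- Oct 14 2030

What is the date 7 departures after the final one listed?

Dec 30 2030

Every event comes 11 days after the last (11, 11, 11).
Oct 14 2030 + 11 days = Oct 25 2030.
Oct 25 2030 + 11 days = Nov 5 2030.
Nov 5 2030 + 11 days = Nov 16 2030.
Nov 16 2030 + 11 days = Nov 27 2030.
Nov 27 2030 + 11 days = Dec 8 2030.
Dec 8 2030 + 11 days = Dec 19 2030.
Dec 19 2030 + 11 days = Dec 30 2030.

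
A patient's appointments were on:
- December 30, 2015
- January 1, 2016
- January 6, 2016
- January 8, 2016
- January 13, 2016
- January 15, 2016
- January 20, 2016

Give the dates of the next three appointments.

The gap pattern 2, 5, 2, 5, 2, 5 repeats every 2 events.
These are the Wednesdays and Fridays of each week.
The following Friday is January 22, 2016.
The following Wednesday is January 27, 2016.
Next Friday: January 29, 2016.

January 22, 2016; January 27, 2016; January 29, 2016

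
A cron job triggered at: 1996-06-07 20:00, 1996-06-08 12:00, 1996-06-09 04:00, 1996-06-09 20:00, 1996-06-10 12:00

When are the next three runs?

Spacing: 16, 16, 16, 16 h — constant 16 h.
1996-06-10 12:00 + 16 h = 1996-06-11 04:00.
1996-06-11 04:00 + 16 h = 1996-06-11 20:00.
1996-06-11 20:00 + 16 h = 1996-06-12 12:00.

1996-06-11 04:00, 1996-06-11 20:00, 1996-06-12 12:00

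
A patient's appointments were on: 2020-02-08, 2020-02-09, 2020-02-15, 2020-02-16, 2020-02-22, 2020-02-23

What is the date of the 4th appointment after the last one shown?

2020-03-08

The gap pattern 1, 6, 1, 6, 1 repeats every 2 events.
These are the Saturdays and Sundays of each week.
The following Saturday is 2020-02-29.
The following Sunday is 2020-03-01.
Next Saturday: 2020-03-07.
Next Sunday: 2020-03-08.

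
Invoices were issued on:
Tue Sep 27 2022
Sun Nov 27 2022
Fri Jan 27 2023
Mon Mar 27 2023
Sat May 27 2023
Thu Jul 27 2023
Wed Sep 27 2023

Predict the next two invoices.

Mon Nov 27 2023, Sat Jan 27 2024

The day-of-month is always 27 (61, 61, 59, 61, 61, 62 days between events).
So this recurs on the 27th of every 2 months.
Next: November 2023 → Mon Nov 27 2023.
Next: January 2024 → Sat Jan 27 2024.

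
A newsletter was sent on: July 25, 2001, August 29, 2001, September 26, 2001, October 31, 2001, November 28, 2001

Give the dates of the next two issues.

These are Wednesdays with 35, 28, 35, 28-day gaps.
Each is the final Wednesday of its month — August 29, 2001 is past the 28th, so '4th Wednesday' doesn't fit.
December 2001 ends with Wednesday December 26, 2001.
Last Wednesday of January 2002: January 30, 2002.

December 26, 2001; January 30, 2002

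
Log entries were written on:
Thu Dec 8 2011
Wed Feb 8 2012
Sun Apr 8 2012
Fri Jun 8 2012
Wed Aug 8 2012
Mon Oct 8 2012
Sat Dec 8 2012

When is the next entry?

Each date is the 8th; the gaps (62, 60, 61, 61, 61, 61) track the month lengths.
The rule is the 8th of every 2 months.
Next: February 2013 → Fri Feb 8 2013.

Fri Feb 8 2013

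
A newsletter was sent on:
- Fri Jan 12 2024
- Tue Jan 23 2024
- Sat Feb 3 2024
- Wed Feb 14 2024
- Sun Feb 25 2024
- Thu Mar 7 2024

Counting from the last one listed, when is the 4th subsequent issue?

Sat Apr 20 2024

The spacing is 11, 11, 11, 11, 11 days — always 11 days.
Thu Mar 7 2024 + 11 days = Mon Mar 18 2024.
Mon Mar 18 2024 + 11 days = Fri Mar 29 2024.
Fri Mar 29 2024 + 11 days = Tue Apr 9 2024.
Tue Apr 9 2024 + 11 days = Sat Apr 20 2024.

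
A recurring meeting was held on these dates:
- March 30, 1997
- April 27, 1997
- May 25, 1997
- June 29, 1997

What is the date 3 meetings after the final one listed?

These are Sundays with 28, 28, 35-day gaps.
Each is the final Sunday of its month — March 30, 1997 is past the 28th, so '4th Sunday' doesn't fit.
Last Sunday of July 1997: July 27, 1997.
Last Sunday of August 1997: August 31, 1997.
September 1997 ends with Sunday September 28, 1997.

September 28, 1997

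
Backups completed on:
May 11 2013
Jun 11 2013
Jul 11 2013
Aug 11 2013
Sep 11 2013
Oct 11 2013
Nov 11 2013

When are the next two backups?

Each date is the 11th; the gaps (31, 30, 31, 31, 30, 31) track the month lengths.
The rule is the 11th of each month.
Next: December 2013 → Dec 11 2013.
Next: January 2014 → Jan 11 2014.

Dec 11 2013, Jan 11 2014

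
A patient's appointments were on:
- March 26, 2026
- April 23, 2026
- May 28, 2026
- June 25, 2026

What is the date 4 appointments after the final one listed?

These are Thursdays at 28- or 35-day spacing (28, 35, 28).
The pattern: 4th Thursday of the month.
4th Thursday of July 2026: July 23, 2026.
4th Thursday of August 2026: August 27, 2026.
September 2026 — 4th Thursday is September 24, 2026.
October 2026 — 4th Thursday is October 22, 2026.

October 22, 2026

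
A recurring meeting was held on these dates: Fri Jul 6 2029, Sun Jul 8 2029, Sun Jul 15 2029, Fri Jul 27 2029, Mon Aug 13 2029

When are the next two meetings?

Tue Sep 4 2029, Mon Oct 1 2029

Gaps: 2, 7, 12, 17 days — each gap is 5 larger than the previous one.
Next gap: 22 days. Mon Aug 13 2029 + 22 days = Tue Sep 4 2029.
Next gap: 27 days. Tue Sep 4 2029 + 27 days = Mon Oct 1 2029.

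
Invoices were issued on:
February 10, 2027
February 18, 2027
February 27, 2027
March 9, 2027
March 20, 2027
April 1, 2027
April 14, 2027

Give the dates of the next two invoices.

Gaps: 8, 9, 10, 11, 12, 13 days — each gap is 1 larger than the previous one.
Next gap: 14 days. April 14, 2027 + 14 days = April 28, 2027.
Next gap: 15 days. April 28, 2027 + 15 days = May 13, 2027.

April 28, 2027; May 13, 2027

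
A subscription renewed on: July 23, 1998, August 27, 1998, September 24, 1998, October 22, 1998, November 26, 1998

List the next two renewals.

Gaps: 35, 28, 28, 35 days — a mix of 28 and 35. Every date is a Thursday.
Each is the 4th Thursday of its month.
4th Thursday of December 1998: December 24, 1998.
4th Thursday of January 1999: January 28, 1999.

December 24, 1998; January 28, 1999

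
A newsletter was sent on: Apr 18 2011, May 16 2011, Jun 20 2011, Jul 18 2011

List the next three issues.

All dates are Mondays, 28, 35, 28 days apart.
Specifically, the 3rd Monday of each month.
August 2011 — 3rd Monday is Aug 15 2011.
3rd Monday of September 2011: Sep 19 2011.
October 2011 — 3rd Monday is Oct 17 2011.

Aug 15 2011, Sep 19 2011, Oct 17 2011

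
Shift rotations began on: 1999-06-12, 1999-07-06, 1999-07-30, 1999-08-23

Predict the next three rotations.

1999-09-16, 1999-10-10, 1999-11-03

Gaps between consecutive events: 24, 24, 24 days — a constant 24-day interval.
1999-08-23 + 24 days = 1999-09-16.
1999-09-16 + 24 days = 1999-10-10.
1999-10-10 + 24 days = 1999-11-03.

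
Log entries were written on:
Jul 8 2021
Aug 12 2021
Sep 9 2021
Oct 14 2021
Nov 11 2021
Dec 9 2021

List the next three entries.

Jan 13 2022, Feb 10 2022, Mar 10 2022

These are Thursdays at 28- or 35-day spacing (35, 28, 35, 28, 28).
The pattern: 2nd Thursday of the month.
January 2022 — 2nd Thursday is Jan 13 2022.
February 2022 — 2nd Thursday is Feb 10 2022.
2nd Thursday of March 2022: Mar 10 2022.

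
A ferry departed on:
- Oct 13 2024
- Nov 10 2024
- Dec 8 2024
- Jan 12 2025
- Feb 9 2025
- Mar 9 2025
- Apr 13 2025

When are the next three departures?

May 11 2025, Jun 8 2025, Jul 13 2025

Gaps: 28, 28, 35, 28, 28, 35 days — a mix of 28 and 35. Every date is a Sunday.
Each is the 2nd Sunday of its month.
2nd Sunday of May 2025: May 11 2025.
June 2025 — 2nd Sunday is Jun 8 2025.
2nd Sunday of July 2025: Jul 13 2025.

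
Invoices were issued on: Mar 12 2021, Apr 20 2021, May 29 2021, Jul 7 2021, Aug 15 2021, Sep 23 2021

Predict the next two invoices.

Gaps between consecutive events: 39, 39, 39, 39, 39 days — a constant 39-day interval.
Sep 23 2021 + 39 days = Nov 1 2021.
Nov 1 2021 + 39 days = Dec 10 2021.

Nov 1 2021, Dec 10 2021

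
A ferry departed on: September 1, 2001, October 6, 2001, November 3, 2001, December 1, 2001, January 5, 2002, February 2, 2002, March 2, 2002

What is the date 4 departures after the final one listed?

July 6, 2002

These are Saturdays at 28- or 35-day spacing (35, 28, 28, 35, 28, 28).
The pattern: 1st Saturday of the month.
1st Saturday of April 2002: April 6, 2002.
1st Saturday of May 2002: May 4, 2002.
June 2002 — 1st Saturday is June 1, 2002.
July 2002 — 1st Saturday is July 6, 2002.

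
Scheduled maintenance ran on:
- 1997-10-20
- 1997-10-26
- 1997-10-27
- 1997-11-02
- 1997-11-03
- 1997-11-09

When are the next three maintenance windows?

Every event lands on a Monday or Sunday (gaps cycle 6, 1, 6, 1, 6).
So the schedule is: every Monday and Sunday.
The following Monday is 1997-11-10.
The following Sunday is 1997-11-16.
The following Monday is 1997-11-17.

1997-11-10, 1997-11-16, 1997-11-17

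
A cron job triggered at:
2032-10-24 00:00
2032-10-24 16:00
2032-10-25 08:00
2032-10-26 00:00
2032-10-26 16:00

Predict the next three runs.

2032-10-27 08:00, 2032-10-28 00:00, 2032-10-28 16:00

The interval is a steady 16 hours (16, 16, 16, 16).
2032-10-26 16:00 + 16 h = 2032-10-27 08:00.
2032-10-27 08:00 + 16 h = 2032-10-28 00:00.
2032-10-28 00:00 + 16 h = 2032-10-28 16:00.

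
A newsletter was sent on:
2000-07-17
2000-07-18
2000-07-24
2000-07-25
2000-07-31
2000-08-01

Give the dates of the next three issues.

Gaps: 1, 6, 1, 6, 1 days — not constant, but cyclic with period 2.
The events fall on every Monday and Tuesday.
Next Monday: 2000-08-07.
The following Tuesday is 2000-08-08.
The following Monday is 2000-08-14.

2000-08-07, 2000-08-08, 2000-08-14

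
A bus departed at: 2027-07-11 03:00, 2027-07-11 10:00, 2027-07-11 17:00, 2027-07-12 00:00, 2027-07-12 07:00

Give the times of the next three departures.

Spacing: 7, 7, 7, 7 h — constant 7 h.
2027-07-12 07:00 + 7 h = 2027-07-12 14:00.
2027-07-12 14:00 + 7 h = 2027-07-12 21:00.
2027-07-12 21:00 + 7 h = 2027-07-13 04:00.

2027-07-12 14:00, 2027-07-12 21:00, 2027-07-13 04:00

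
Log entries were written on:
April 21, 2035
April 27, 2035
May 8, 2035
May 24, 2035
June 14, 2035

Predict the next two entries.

The spacing grows by 5 each time: 6, 11, 16, 21 days.
Next gap: 26 days. June 14, 2035 + 26 days = July 10, 2035.
Next gap: 31 days. July 10, 2035 + 31 days = August 10, 2035.

July 10, 2035; August 10, 2035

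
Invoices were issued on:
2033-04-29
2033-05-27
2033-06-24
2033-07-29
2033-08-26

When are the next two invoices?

2033-09-30, 2033-10-28

All Fridays; the gaps (28, 28, 35, 28) vary with month length.
This is the last Friday of each month.
September 2033 ends with Friday 2033-09-30.
Last Friday of October 2033: 2033-10-28.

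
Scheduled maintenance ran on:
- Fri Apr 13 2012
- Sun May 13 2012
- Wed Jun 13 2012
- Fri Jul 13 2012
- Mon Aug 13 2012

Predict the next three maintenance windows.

The day-of-month is always 13 (30, 31, 30, 31 days between events).
So this recurs on the 13th of each month.
Next: September 2012 → Thu Sep 13 2012.
October 2012: Sat Oct 13 2012.
November 2012: Tue Nov 13 2012.

Thu Sep 13 2012, Sat Oct 13 2012, Tue Nov 13 2012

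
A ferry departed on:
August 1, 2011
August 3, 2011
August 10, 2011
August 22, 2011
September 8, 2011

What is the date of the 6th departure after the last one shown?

Gaps: 2, 7, 12, 17 days — each gap is 5 larger than the previous one.
Next gap: 22 days. September 8, 2011 + 22 days = September 30, 2011.
Next gap: 27 days. September 30, 2011 + 27 days = October 27, 2011.
Next gap: 32 days. October 27, 2011 + 32 days = November 28, 2011.
Next gap: 37 days. November 28, 2011 + 37 days = January 4, 2012.
Next gap: 42 days. January 4, 2012 + 42 days = February 15, 2012.
Next gap: 47 days. February 15, 2012 + 47 days = April 2, 2012.

April 2, 2012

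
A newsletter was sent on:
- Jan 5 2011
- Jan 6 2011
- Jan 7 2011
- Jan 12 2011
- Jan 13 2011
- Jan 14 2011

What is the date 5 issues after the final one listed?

Jan 27 2011

The gap pattern 1, 1, 5, 1, 1 repeats every 3 events.
These are the Wednesdays, Thursdays and Fridays of each week.
The following Wednesday is Jan 19 2011.
Next Thursday: Jan 20 2011.
Next Friday: Jan 21 2011.
Next Wednesday: Jan 26 2011.
The following Thursday is Jan 27 2011.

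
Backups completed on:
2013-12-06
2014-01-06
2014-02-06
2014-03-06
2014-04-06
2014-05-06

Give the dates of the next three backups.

Each date is the 6th; the gaps (31, 31, 28, 31, 30) track the month lengths.
The rule is the 6th of each month.
Next: June 2014 → 2014-06-06.
Next: July 2014 → 2014-07-06.
Next: August 2014 → 2014-08-06.

2014-06-06, 2014-07-06, 2014-08-06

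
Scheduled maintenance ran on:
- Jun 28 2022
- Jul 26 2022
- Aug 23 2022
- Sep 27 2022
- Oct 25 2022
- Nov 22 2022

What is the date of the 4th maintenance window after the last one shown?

Mar 28 2023

Gaps: 28, 28, 35, 28, 28 days — a mix of 28 and 35. Every date is a Tuesday.
Each is the 4th Tuesday of its month.
December 2022 — 4th Tuesday is Dec 27 2022.
4th Tuesday of January 2023: Jan 24 2023.
4th Tuesday of February 2023: Feb 28 2023.
March 2023 — 4th Tuesday is Mar 28 2023.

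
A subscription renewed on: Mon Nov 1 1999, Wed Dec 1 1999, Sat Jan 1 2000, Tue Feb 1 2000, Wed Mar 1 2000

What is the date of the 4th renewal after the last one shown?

Each date is the 1st; the gaps (30, 31, 31, 29) track the month lengths.
The rule is the 1st of each month.
Next: April 2000 → Sat Apr 1 2000.
Next: May 2000 → Mon May 1 2000.
Next: June 2000 → Thu Jun 1 2000.
July 2000: Sat Jul 1 2000.

Sat Jul 1 2000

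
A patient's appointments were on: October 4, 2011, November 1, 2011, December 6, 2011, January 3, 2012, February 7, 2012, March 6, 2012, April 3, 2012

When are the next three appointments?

These are Tuesdays at 28- or 35-day spacing (28, 35, 28, 35, 28, 28).
The pattern: 1st Tuesday of the month.
May 2012 — 1st Tuesday is May 1, 2012.
June 2012 — 1st Tuesday is June 5, 2012.
July 2012 — 1st Tuesday is July 3, 2012.

May 1, 2012; June 5, 2012; July 3, 2012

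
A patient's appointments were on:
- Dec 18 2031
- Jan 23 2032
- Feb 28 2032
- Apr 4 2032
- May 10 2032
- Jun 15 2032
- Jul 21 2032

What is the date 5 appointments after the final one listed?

Jan 17 2033

Gaps between consecutive events: 36, 36, 36, 36, 36, 36 days — a constant 36-day interval.
Jul 21 2032 + 36 days = Aug 26 2032.
Aug 26 2032 + 36 days = Oct 1 2032.
Oct 1 2032 + 36 days = Nov 6 2032.
Nov 6 2032 + 36 days = Dec 12 2032.
Dec 12 2032 + 36 days = Jan 17 2033.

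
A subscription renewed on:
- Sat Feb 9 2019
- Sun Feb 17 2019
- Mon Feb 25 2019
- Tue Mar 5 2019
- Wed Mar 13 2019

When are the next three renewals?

Thu Mar 21 2019, Fri Mar 29 2019, Sat Apr 6 2019

The spacing is 8, 8, 8, 8 days — always 8 days.
Wed Mar 13 2019 + 8 days = Thu Mar 21 2019.
Thu Mar 21 2019 + 8 days = Fri Mar 29 2019.
Fri Mar 29 2019 + 8 days = Sat Apr 6 2019.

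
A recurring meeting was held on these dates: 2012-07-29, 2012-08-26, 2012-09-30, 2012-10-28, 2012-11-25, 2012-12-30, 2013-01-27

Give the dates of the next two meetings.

All Sundays; the gaps (28, 35, 28, 28, 35, 28) vary with month length.
This is the last Sunday of each month.
February 2013 ends with Sunday 2013-02-24.
Last Sunday of March 2013: 2013-03-31.

2013-02-24, 2013-03-31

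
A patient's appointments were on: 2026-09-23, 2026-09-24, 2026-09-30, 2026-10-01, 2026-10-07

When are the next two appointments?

2026-10-08, 2026-10-14

Every event lands on a Wednesday or Thursday (gaps cycle 1, 6, 1, 6).
So the schedule is: every Wednesday and Thursday.
Next Thursday: 2026-10-08.
Next Wednesday: 2026-10-14.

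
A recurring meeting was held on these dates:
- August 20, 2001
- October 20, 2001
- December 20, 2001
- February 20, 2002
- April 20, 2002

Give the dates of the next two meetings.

The day-of-month is always 20 (61, 61, 62, 59 days between events).
So this recurs on the 20th of every 2 months.
Next: June 2002 → June 20, 2002.
Next: August 2002 → August 20, 2002.

June 20, 2002; August 20, 2002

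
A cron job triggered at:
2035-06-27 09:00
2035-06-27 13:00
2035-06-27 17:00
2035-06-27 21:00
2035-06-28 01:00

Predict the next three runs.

The interval is a steady 4 hours (4, 4, 4, 4).
2035-06-28 01:00 + 4 h = 2035-06-28 05:00.
2035-06-28 05:00 + 4 h = 2035-06-28 09:00.
2035-06-28 09:00 + 4 h = 2035-06-28 13:00.

2035-06-28 05:00, 2035-06-28 09:00, 2035-06-28 13:00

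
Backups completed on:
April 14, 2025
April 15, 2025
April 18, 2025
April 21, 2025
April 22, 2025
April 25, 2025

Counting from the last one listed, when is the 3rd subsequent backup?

May 2, 2025

Gaps: 1, 3, 3, 1, 3 days — not constant, but cyclic with period 3.
The events fall on every Monday, Tuesday and Friday.
Next Monday: April 28, 2025.
Next Tuesday: April 29, 2025.
The following Friday is May 2, 2025.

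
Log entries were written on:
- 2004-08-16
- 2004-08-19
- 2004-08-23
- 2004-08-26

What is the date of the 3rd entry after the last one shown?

2004-09-06

Every event lands on a Monday or Thursday (gaps cycle 3, 4, 3).
So the schedule is: every Monday and Thursday.
Next Monday: 2004-08-30.
The following Thursday is 2004-09-02.
Next Monday: 2004-09-06.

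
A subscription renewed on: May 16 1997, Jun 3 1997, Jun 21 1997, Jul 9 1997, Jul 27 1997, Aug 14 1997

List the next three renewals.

Sep 1 1997, Sep 19 1997, Oct 7 1997

Gaps between consecutive events: 18, 18, 18, 18, 18 days — a constant 18-day interval.
Aug 14 1997 + 18 days = Sep 1 1997.
Sep 1 1997 + 18 days = Sep 19 1997.
Sep 19 1997 + 18 days = Oct 7 1997.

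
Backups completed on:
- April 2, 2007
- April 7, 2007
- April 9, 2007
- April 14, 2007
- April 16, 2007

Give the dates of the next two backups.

Every event lands on a Monday or Saturday (gaps cycle 5, 2, 5, 2).
So the schedule is: every Monday and Saturday.
The following Saturday is April 21, 2007.
The following Monday is April 23, 2007.

April 21, 2007; April 23, 2007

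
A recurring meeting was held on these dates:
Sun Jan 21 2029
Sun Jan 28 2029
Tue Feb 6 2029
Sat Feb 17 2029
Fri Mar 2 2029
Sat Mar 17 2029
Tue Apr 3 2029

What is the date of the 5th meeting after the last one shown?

The spacing grows by 2 each time: 7, 9, 11, 13, 15, 17 days.
Next gap: 19 days. Tue Apr 3 2029 + 19 days = Sun Apr 22 2029.
Next gap: 21 days. Sun Apr 22 2029 + 21 days = Sun May 13 2029.
Next gap: 23 days. Sun May 13 2029 + 23 days = Tue Jun 5 2029.
Next gap: 25 days. Tue Jun 5 2029 + 25 days = Sat Jun 30 2029.
Next gap: 27 days. Sat Jun 30 2029 + 27 days = Fri Jul 27 2029.

Fri Jul 27 2029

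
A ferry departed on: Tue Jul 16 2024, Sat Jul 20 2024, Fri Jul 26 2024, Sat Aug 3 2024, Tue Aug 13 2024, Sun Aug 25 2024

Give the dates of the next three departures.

Sun Sep 8 2024, Tue Sep 24 2024, Sat Oct 12 2024

Intervals are 4, 6, 8, 10, 12 days — an arithmetic progression with common difference 2.
Next gap: 14 days. Sun Aug 25 2024 + 14 days = Sun Sep 8 2024.
Next gap: 16 days. Sun Sep 8 2024 + 16 days = Tue Sep 24 2024.
Next gap: 18 days. Tue Sep 24 2024 + 18 days = Sat Oct 12 2024.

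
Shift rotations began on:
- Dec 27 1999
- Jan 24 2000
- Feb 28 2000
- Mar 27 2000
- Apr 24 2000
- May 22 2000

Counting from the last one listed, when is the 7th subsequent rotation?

Dec 25 2000

All dates are Mondays, 28, 35, 28, 28, 28 days apart.
Specifically, the 4th Monday of each month.
4th Monday of June 2000: Jun 26 2000.
4th Monday of July 2000: Jul 24 2000.
August 2000 — 4th Monday is Aug 28 2000.
September 2000 — 4th Monday is Sep 25 2000.
4th Monday of October 2000: Oct 23 2000.
November 2000 — 4th Monday is Nov 27 2000.
4th Monday of December 2000: Dec 25 2000.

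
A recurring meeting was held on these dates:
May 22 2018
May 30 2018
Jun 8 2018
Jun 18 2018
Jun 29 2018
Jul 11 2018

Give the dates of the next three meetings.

The spacing grows by 1 each time: 8, 9, 10, 11, 12 days.
Next gap: 13 days. Jul 11 2018 + 13 days = Jul 24 2018.
Next gap: 14 days. Jul 24 2018 + 14 days = Aug 7 2018.
Next gap: 15 days. Aug 7 2018 + 15 days = Aug 22 2018.

Jul 24 2018, Aug 7 2018, Aug 22 2018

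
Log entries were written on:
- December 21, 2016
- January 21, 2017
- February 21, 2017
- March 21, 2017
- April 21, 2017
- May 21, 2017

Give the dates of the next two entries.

Gaps: 31, 31, 28, 31, 30 days — not constant. Every event is on the 21st of the month.
Pattern: the 21st of each month.
Next: June 2017 → June 21, 2017.
July 2017: July 21, 2017.

June 21, 2017; July 21, 2017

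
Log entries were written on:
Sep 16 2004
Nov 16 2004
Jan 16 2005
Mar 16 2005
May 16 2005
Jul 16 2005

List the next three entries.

Sep 16 2005, Nov 16 2005, Jan 16 2006

The day-of-month is always 16 (61, 61, 59, 61, 61 days between events).
So this recurs on the 16th of every 2 months.
September 2005: Sep 16 2005.
Next: November 2005 → Nov 16 2005.
January 2006: Jan 16 2006.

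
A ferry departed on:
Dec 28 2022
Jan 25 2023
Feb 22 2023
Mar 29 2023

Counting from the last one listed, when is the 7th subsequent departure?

Oct 25 2023

These are Wednesdays with 28, 28, 35-day gaps.
Each is the final Wednesday of its month — Mar 29 2023 is past the 28th, so '4th Wednesday' doesn't fit.
April 2023 ends with Wednesday Apr 26 2023.
Last Wednesday of May 2023: May 31 2023.
Last Wednesday of June 2023: Jun 28 2023.
Last Wednesday of July 2023: Jul 26 2023.
August 2023 ends with Wednesday Aug 30 2023.
September 2023 ends with Wednesday Sep 27 2023.
Last Wednesday of October 2023: Oct 25 2023.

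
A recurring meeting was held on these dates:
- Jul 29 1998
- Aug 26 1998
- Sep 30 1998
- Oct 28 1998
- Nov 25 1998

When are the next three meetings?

Dec 30 1998, Jan 27 1999, Feb 24 1999

All Wednesdays; the gaps (28, 35, 28, 28) vary with month length.
This is the last Wednesday of each month.
Last Wednesday of December 1998: Dec 30 1998.
Last Wednesday of January 1999: Jan 27 1999.
February 1999 ends with Wednesday Feb 24 1999.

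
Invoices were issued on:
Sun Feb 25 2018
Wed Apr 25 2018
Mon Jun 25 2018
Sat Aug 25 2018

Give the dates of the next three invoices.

Gaps: 59, 61, 61 days — not constant. Every event is on the 25th of the month.
Pattern: the 25th of every 2 months.
October 2018: Thu Oct 25 2018.
Next: December 2018 → Tue Dec 25 2018.
February 2019: Mon Feb 25 2019.

Thu Oct 25 2018, Tue Dec 25 2018, Mon Feb 25 2019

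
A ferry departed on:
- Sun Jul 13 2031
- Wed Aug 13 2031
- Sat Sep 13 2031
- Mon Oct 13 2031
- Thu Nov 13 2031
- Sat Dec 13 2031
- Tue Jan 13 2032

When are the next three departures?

Each date is the 13th; the gaps (31, 31, 30, 31, 30, 31) track the month lengths.
The rule is the 13th of each month.
February 2032: Fri Feb 13 2032.
Next: March 2032 → Sat Mar 13 2032.
Next: April 2032 → Tue Apr 13 2032.

Fri Feb 13 2032, Sat Mar 13 2032, Tue Apr 13 2032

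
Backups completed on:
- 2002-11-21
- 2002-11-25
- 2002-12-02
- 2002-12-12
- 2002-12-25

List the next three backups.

2003-01-10, 2003-01-29, 2003-02-20

The spacing grows by 3 each time: 4, 7, 10, 13 days.
Next gap: 16 days. 2002-12-25 + 16 days = 2003-01-10.
Next gap: 19 days. 2003-01-10 + 19 days = 2003-01-29.
Next gap: 22 days. 2003-01-29 + 22 days = 2003-02-20.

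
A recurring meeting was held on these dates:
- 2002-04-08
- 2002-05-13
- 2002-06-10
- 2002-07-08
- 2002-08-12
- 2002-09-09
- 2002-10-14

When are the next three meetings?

2002-11-11, 2002-12-09, 2003-01-13

All dates are Mondays, 35, 28, 28, 35, 28, 35 days apart.
Specifically, the 2nd Monday of each month.
2nd Monday of November 2002: 2002-11-11.
2nd Monday of December 2002: 2002-12-09.
January 2003 — 2nd Monday is 2003-01-13.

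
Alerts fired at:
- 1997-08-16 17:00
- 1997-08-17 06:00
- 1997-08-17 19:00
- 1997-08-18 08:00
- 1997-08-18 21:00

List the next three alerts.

1997-08-19 10:00, 1997-08-19 23:00, 1997-08-20 12:00

The interval is a steady 13 hours (13, 13, 13, 13).
1997-08-18 21:00 + 13 h = 1997-08-19 10:00.
1997-08-19 10:00 + 13 h = 1997-08-19 23:00.
1997-08-19 23:00 + 13 h = 1997-08-20 12:00.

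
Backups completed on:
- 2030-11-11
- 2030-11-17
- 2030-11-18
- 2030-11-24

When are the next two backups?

Gaps: 6, 1, 6 days — not constant, but cyclic with period 2.
The events fall on every Monday and Sunday.
The following Monday is 2030-11-25.
Next Sunday: 2030-12-01.

2030-11-25, 2030-12-01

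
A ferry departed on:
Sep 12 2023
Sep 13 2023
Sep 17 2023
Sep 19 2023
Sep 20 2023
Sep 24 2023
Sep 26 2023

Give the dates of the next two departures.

Gaps: 1, 4, 2, 1, 4, 2 days — not constant, but cyclic with period 3.
The events fall on every Tuesday, Wednesday and Sunday.
The following Wednesday is Sep 27 2023.
The following Sunday is Oct 1 2023.

Sep 27 2023, Oct 1 2023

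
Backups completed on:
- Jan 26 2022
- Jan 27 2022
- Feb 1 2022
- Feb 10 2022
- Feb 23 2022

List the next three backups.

Gaps: 1, 5, 9, 13 days — each gap is 4 larger than the previous one.
Next gap: 17 days. Feb 23 2022 + 17 days = Mar 12 2022.
Next gap: 21 days. Mar 12 2022 + 21 days = Apr 2 2022.
Next gap: 25 days. Apr 2 2022 + 25 days = Apr 27 2022.

Mar 12 2022, Apr 2 2022, Apr 27 2022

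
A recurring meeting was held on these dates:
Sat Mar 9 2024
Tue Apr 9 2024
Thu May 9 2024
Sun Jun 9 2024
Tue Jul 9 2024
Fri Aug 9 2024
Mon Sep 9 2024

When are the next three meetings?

Wed Oct 9 2024, Sat Nov 9 2024, Mon Dec 9 2024

Each date is the 9th; the gaps (31, 30, 31, 30, 31, 31) track the month lengths.
The rule is the 9th of each month.
October 2024: Wed Oct 9 2024.
November 2024: Sat Nov 9 2024.
Next: December 2024 → Mon Dec 9 2024.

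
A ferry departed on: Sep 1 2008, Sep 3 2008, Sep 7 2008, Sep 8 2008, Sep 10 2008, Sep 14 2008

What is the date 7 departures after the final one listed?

The gap pattern 2, 4, 1, 2, 4 repeats every 3 events.
These are the Mondays, Wednesdays and Sundays of each week.
Next Monday: Sep 15 2008.
The following Wednesday is Sep 17 2008.
Next Sunday: Sep 21 2008.
Next Monday: Sep 22 2008.
Next Wednesday: Sep 24 2008.
The following Sunday is Sep 28 2008.
Next Monday: Sep 29 2008.

Sep 29 2008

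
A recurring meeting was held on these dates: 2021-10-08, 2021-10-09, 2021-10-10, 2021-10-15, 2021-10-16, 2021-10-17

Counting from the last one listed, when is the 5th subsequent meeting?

The gap pattern 1, 1, 5, 1, 1 repeats every 3 events.
These are the Fridays, Saturdays and Sundays of each week.
Next Friday: 2021-10-22.
Next Saturday: 2021-10-23.
Next Sunday: 2021-10-24.
Next Friday: 2021-10-29.
The following Saturday is 2021-10-30.

2021-10-30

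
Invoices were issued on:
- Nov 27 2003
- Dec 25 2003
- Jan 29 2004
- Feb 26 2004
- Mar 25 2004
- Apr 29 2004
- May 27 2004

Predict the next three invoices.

Every date is a Thursday; gaps 28, 35, 28, 28, 35, 28 days.
Each is the last Thursday of its month (at least one falls on the 29th or later, ruling out '4th Thursday').
June 2004 ends with Thursday Jun 24 2004.
July 2004 ends with Thursday Jul 29 2004.
August 2004 ends with Thursday Aug 26 2004.

Jun 24 2004, Jul 29 2004, Aug 26 2004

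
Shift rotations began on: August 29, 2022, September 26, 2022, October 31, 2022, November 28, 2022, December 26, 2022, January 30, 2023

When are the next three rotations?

February 27, 2023; March 27, 2023; April 24, 2023

Every date is a Monday; gaps 28, 35, 28, 28, 35 days.
Each is the last Monday of its month (at least one falls on the 29th or later, ruling out '4th Monday').
February 2023 ends with Monday February 27, 2023.
Last Monday of March 2023: March 27, 2023.
Last Monday of April 2023: April 24, 2023.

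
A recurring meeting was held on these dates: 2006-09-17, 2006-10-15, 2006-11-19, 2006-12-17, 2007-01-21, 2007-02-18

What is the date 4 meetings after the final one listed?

These are Sundays at 28- or 35-day spacing (28, 35, 28, 35, 28).
The pattern: 3rd Sunday of the month.
March 2007 — 3rd Sunday is 2007-03-18.
April 2007 — 3rd Sunday is 2007-04-15.
3rd Sunday of May 2007: 2007-05-20.
3rd Sunday of June 2007: 2007-06-17.

2007-06-17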